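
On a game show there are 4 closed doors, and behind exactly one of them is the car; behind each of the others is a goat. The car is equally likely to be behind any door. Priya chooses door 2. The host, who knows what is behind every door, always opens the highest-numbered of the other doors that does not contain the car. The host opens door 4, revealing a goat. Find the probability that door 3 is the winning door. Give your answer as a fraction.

Condition on the true location of the car.
If it is behind any of doors 1, 2, and 3 (prior 1/4 each): door 4 is the highest-numbered option available, probability 1; weight (1/4)·1 = 1/4 each.
If it is behind door 4 (prior 1/4): the host opened door 4, so this case is ruled out; weight (1/4)·0 = 0.
The weights sum to 3/4.
So P(the car behind door 3 | the host opened door 4) = (1/4) / (3/4) = 1/3.

1/3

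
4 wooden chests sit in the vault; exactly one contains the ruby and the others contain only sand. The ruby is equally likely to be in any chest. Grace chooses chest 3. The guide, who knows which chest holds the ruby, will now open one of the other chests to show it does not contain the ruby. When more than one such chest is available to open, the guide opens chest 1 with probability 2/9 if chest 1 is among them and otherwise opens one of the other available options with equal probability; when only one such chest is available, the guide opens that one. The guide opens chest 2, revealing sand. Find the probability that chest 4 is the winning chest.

7/15

Consider each possible location of the ruby in turn.
If it is in chest 1 (prior 1/4): chest 1 holds the prize so is unavailable; the guide chooses uniformly among the 2 others, probability 1/2; weight (1/4)·(1/2) = 1/8.
If it is in chest 2 (prior 1/4): the guide opened chest 2, so this case is ruled out; weight (1/4)·0 = 0.
If it is in chest 3 (prior 1/4): chest 1 is available but not opened; chest 2 gets probability (1 − 2/9)/2 = 7/18; weight (1/4)·(7/18) = 7/72.
If it is in chest 4 (prior 1/4): chest 1 is available but not opened, probability 7/9; weight (1/4)·(7/9) = 7/36.
The weights sum to 5/12.
So P(the ruby in chest 4 | the guide opened chest 2) = (7/36) / (5/12) = 7/15.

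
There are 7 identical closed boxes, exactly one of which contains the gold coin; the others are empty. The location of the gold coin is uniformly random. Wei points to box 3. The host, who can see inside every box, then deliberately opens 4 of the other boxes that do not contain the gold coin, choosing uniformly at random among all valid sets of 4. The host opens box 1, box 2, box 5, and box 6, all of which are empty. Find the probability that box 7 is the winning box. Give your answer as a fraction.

3/7

Apply Bayes' rule, conditioning on where the gold coin actually is.
If it is in any of boxes 1, 2, 5, and 6 (prior 1/7 each): that box was opened and seen not to hold the prize — ruled out; weight (1/7)·0 = 0 each.
If it is in box 3 (prior 1/7): the host has 15 equally likely choices, so probability 1/15; weight (1/7)·(1/15) = 1/105.
If it is in either of boxes 4 and 7 (prior 1/7 each): the host has 5 equally likely choices, so probability 1/5; weight (1/7)·(1/5) = 1/35 each.
The weights sum to 1/15.
So P(the gold coin in box 7 | the host opened box 1, box 2, box 5, and box 6) = (1/35) / (1/15) = 3/7.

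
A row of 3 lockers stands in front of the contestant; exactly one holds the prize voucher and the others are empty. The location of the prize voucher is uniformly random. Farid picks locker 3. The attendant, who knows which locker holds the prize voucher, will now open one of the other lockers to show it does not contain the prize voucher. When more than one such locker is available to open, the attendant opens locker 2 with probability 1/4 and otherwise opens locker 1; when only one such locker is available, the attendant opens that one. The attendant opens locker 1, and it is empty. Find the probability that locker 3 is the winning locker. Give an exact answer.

Apply Bayes' rule, conditioning on where the prize voucher actually is.
If it is in locker 1 (prior 1/3): the attendant opened locker 1, so this case is ruled out; weight (1/3)·0 = 0.
If it is in locker 2 (prior 1/3): only locker 1 is available, probability 1; weight (1/3)·1 = 1/3.
If it is in locker 3 (prior 1/3): locker 2 is available but not opened, probability 3/4; weight (1/3)·(3/4) = 1/4.
The weights sum to 7/12.
So P(the prize voucher in locker 3 | the attendant opened locker 1) = (1/4) / (7/12) = 3/7.

3/7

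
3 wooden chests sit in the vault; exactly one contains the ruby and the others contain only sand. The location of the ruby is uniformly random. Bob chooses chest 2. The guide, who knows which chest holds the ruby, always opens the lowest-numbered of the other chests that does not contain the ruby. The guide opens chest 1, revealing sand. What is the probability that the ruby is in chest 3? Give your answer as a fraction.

1/2

Apply Bayes' rule, conditioning on where the ruby actually is.
If it is in chest 1 (prior 1/3): the guide opened chest 1, so this case is ruled out; weight (1/3)·0 = 0.
If it is in either of chests 2 and 3 (prior 1/3 each): chest 1 is the lowest-numbered option available, probability 1; weight (1/3)·1 = 1/3 each.
The weights sum to 2/3.
So P(the ruby in chest 3 | the guide opened chest 1) = (1/3) / (2/3) = 1/2.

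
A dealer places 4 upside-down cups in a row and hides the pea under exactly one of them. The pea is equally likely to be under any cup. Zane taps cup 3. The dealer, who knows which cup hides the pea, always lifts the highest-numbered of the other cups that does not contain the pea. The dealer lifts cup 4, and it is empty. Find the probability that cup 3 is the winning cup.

1/3

Consider each possible location of the pea in turn.
If it is under any of cups 1, 2, and 3 (prior 1/4 each): cup 4 is the highest-numbered option available, probability 1; weight (1/4)·1 = 1/4 each.
If it is under cup 4 (prior 1/4): the dealer opened cup 4, so this case is ruled out; weight (1/4)·0 = 0.
The weights sum to 3/4.
So P(the pea under cup 3 | the dealer opened cup 4) = (1/4) / (3/4) = 1/3.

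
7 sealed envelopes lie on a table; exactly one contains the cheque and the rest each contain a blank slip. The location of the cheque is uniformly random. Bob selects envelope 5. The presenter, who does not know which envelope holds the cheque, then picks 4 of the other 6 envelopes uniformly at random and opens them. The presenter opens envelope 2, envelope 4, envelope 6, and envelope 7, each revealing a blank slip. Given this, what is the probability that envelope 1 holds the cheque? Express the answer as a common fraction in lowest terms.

1/3

Consider each possible location of the cheque in turn.
If it is in any of envelopes 1, 3, and 5 (prior 1/7 each): the presenter picks exactly this set with probability 1/15 regardless, and none is the prize; weight (1/7)·(1/15) = 1/105 each.
If it is in any of envelopes 2, 4, 6, and 7 (prior 1/7 each): that envelope was opened and seen not to hold the prize — ruled out; weight (1/7)·0 = 0 each.
The weights sum to 1/35.
So P(the cheque in envelope 1 | the presenter opened envelope 2, envelope 4, envelope 6, and envelope 7) = (1/105) / (1/35) = 1/3.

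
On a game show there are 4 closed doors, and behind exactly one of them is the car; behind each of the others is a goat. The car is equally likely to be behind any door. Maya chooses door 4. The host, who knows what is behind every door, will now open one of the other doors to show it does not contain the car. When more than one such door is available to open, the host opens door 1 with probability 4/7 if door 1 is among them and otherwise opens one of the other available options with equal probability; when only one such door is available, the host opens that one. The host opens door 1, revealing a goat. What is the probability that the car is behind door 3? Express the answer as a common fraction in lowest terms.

1/3

Consider each possible location of the car in turn.
If it is behind door 1 (prior 1/4): the host opened door 1, so this case is ruled out; weight (1/4)·0 = 0.
If it is behind any of doors 2, 3, and 4 (prior 1/4 each): door 1 is available, opened with probability 4/7; weight (1/4)·(4/7) = 1/7 each.
The weights sum to 3/7.
So P(the car behind door 3 | the host opened door 1) = (1/7) / (3/7) = 1/3.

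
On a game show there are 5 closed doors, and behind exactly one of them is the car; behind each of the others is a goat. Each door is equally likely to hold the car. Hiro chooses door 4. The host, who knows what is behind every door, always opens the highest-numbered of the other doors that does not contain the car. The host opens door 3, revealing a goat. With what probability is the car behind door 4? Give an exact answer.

Apply Bayes' rule, conditioning on where the car actually is.
If it is behind any of doors 1, 2, and 4 (prior 1/5 each): the host would have opened door 5 instead, probability 0; weight (1/5)·0 = 0 each.
If it is behind door 3 (prior 1/5): the host opened door 3, so this case is ruled out; weight (1/5)·0 = 0.
If it is behind door 5 (prior 1/5): door 3 is the highest-numbered option available, probability 1; weight (1/5)·1 = 1/5.
The weights sum to 1/5.
So P(the car behind door 4 | the host opened door 3) = 0 / (1/5) = 0.

0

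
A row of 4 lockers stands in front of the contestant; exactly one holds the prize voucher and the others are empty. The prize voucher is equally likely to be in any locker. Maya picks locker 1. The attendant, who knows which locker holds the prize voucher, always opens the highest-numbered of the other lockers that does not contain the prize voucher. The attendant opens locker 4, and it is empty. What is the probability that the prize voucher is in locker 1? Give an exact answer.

Apply Bayes' rule, conditioning on where the prize voucher actually is.
If it is in any of lockers 1, 2, and 3 (prior 1/4 each): locker 4 is the highest-numbered option available, probability 1; weight (1/4)·1 = 1/4 each.
If it is in locker 4 (prior 1/4): the attendant opened locker 4, so this case is ruled out; weight (1/4)·0 = 0.
The weights sum to 3/4.
So P(the prize voucher in locker 1 | the attendant opened locker 4) = (1/4) / (3/4) = 1/3.

1/3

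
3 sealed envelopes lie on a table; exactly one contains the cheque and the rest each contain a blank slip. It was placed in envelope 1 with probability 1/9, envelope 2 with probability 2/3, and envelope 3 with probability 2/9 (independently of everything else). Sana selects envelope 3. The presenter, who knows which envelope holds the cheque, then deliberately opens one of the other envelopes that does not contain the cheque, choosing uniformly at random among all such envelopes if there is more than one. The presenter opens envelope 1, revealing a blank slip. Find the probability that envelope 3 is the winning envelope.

1/7

Apply Bayes' rule, conditioning on where the cheque actually is.
If it is in envelope 1 (prior 1/9): the presenter opened envelope 1, so this case is ruled out; weight (1/9)·0 = 0.
If it is in envelope 2 (prior 2/3): the presenter has no choice, probability 1; weight (2/3)·1 = 2/3.
If it is in envelope 3 (prior 2/9): the presenter has 2 equally likely choices, so probability 1/2; weight (2/9)·(1/2) = 1/9.
The weights sum to 7/9.
So P(the cheque in envelope 3 | the presenter opened envelope 1) = (1/9) / (7/9) = 1/7.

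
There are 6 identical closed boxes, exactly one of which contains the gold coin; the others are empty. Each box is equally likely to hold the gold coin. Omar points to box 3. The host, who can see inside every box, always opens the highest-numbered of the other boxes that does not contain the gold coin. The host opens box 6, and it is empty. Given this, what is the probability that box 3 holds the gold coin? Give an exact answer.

Apply Bayes' rule, conditioning on where the gold coin actually is.
If it is in any of boxes 1, 2, 3, 4, and 5 (prior 1/6 each): box 6 is the highest-numbered option available, probability 1; weight (1/6)·1 = 1/6 each.
If it is in box 6 (prior 1/6): the host opened box 6, so this case is ruled out; weight (1/6)·0 = 0.
The weights sum to 5/6.
So P(the gold coin in box 3 | the host opened box 6) = (1/6) / (5/6) = 1/5.

1/5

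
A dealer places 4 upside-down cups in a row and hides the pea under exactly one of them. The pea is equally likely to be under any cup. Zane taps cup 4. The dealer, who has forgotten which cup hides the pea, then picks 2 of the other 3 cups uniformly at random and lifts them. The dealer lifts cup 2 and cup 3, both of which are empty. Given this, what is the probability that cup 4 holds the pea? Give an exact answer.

1/2

Consider each possible location of the pea in turn.
If it is under either of cups 1 and 4 (prior 1/4 each): the dealer picks exactly this set with probability 1/3 regardless, and none is the prize; weight (1/4)·(1/3) = 1/12 each.
If it is under either of cups 2 and 3 (prior 1/4 each): that cup was opened and seen not to hold the prize — ruled out; weight (1/4)·0 = 0 each.
The weights sum to 1/6.
So P(the pea under cup 4 | the dealer opened cup 2 and cup 3) = (1/12) / (1/6) = 1/2.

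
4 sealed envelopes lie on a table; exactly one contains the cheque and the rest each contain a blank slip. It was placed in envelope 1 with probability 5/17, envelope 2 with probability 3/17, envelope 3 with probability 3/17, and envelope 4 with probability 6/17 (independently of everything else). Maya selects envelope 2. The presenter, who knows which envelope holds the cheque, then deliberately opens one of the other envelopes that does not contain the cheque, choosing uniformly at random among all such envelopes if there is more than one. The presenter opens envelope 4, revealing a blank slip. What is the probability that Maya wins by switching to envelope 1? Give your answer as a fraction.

1/2

Apply Bayes' rule, conditioning on where the cheque actually is.
If it is in envelope 1 (prior 5/17): the presenter has 2 equally likely choices, so probability 1/2; weight (5/17)·(1/2) = 5/34.
If it is in envelope 2 (prior 3/17): the presenter has 3 equally likely choices, so probability 1/3; weight (3/17)·(1/3) = 1/17.
If it is in envelope 3 (prior 3/17): the presenter has 2 equally likely choices, so probability 1/2; weight (3/17)·(1/2) = 3/34.
If it is in envelope 4 (prior 6/17): the presenter opened envelope 4, so this case is ruled out; weight (6/17)·0 = 0.
The weights sum to 5/17.
So P(the cheque in envelope 1 | the presenter opened envelope 4) = (5/34) / (5/17) = 1/2.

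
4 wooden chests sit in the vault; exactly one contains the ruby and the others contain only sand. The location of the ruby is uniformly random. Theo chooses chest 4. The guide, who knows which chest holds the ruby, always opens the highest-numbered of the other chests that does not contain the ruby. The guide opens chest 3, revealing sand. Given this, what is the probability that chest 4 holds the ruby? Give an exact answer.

Consider each possible location of the ruby in turn.
If it is in any of chests 1, 2, and 4 (prior 1/4 each): chest 3 is the highest-numbered option available, probability 1; weight (1/4)·1 = 1/4 each.
If it is in chest 3 (prior 1/4): the guide opened chest 3, so this case is ruled out; weight (1/4)·0 = 0.
The weights sum to 3/4.
So P(the ruby in chest 4 | the guide opened chest 3) = (1/4) / (3/4) = 1/3.

1/3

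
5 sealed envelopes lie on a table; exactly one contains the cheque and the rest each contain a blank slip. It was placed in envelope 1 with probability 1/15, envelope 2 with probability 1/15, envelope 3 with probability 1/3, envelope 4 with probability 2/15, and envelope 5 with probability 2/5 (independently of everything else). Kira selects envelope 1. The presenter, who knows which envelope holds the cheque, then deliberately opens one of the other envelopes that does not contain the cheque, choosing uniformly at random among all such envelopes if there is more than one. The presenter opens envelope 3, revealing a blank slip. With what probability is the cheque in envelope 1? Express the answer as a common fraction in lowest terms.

1/13

Apply Bayes' rule, conditioning on where the cheque actually is.
If it is in envelope 1 (prior 1/15): the presenter has 4 equally likely choices, so probability 1/4; weight (1/15)·(1/4) = 1/60.
If it is in envelope 2 (prior 1/15): the presenter has 3 equally likely choices, so probability 1/3; weight (1/15)·(1/3) = 1/45.
If it is in envelope 3 (prior 1/3): the presenter opened envelope 3, so this case is ruled out; weight (1/3)·0 = 0.
If it is in envelope 4 (prior 2/15): the presenter has 3 equally likely choices, so probability 1/3; weight (2/15)·(1/3) = 2/45.
If it is in envelope 5 (prior 2/5): the presenter has 3 equally likely choices, so probability 1/3; weight (2/5)·(1/3) = 2/15.
The weights sum to 13/60.
So P(the cheque in envelope 1 | the presenter opened envelope 3) = (1/60) / (13/60) = 1/13.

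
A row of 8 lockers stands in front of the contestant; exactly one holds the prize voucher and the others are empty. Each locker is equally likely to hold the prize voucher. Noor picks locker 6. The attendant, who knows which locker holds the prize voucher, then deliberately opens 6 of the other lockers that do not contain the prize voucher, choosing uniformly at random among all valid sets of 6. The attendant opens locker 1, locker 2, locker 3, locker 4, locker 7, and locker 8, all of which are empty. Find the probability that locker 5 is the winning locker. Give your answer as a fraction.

7/8

Apply Bayes' rule, conditioning on where the prize voucher actually is.
If it is in any of lockers 1, 2, 3, 4, 7, and 8 (prior 1/8 each): that locker was opened and seen not to hold the prize — ruled out; weight (1/8)·0 = 0 each.
If it is in locker 5 (prior 1/8): the attendant has no choice, probability 1; weight (1/8)·1 = 1/8.
If it is in locker 6 (prior 1/8): the attendant has 7 equally likely choices, so probability 1/7; weight (1/8)·(1/7) = 1/56.
The weights sum to 1/7.
So P(the prize voucher in locker 5 | the attendant opened locker 1, locker 2, locker 3, locker 4, locker 7, and locker 8) = (1/8) / (1/7) = 7/8.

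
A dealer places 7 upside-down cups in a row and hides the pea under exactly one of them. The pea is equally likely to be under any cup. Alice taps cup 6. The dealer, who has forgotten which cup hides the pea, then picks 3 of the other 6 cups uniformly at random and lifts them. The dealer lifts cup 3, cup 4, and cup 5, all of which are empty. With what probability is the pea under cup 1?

Condition on the true location of the pea.
If it is under any of cups 1, 2, 6, and 7 (prior 1/7 each): the dealer picks exactly this set with probability 1/20 regardless, and none is the prize; weight (1/7)·(1/20) = 1/140 each.
If it is under any of cups 3, 4, and 5 (prior 1/7 each): that cup was opened and seen not to hold the prize — ruled out; weight (1/7)·0 = 0 each.
The weights sum to 1/35.
So P(the pea under cup 1 | the dealer opened cup 3, cup 4, and cup 5) = (1/140) / (1/35) = 1/4.

1/4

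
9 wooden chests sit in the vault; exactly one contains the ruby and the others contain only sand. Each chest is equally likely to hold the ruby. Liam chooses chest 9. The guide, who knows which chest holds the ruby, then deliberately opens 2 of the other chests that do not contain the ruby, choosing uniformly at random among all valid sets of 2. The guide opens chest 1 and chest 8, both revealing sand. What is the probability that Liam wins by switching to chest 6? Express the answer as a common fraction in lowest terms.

4/27

Condition on the true location of the ruby.
If it is in either of chests 1 and 8 (prior 1/9 each): that chest was opened and seen not to hold the prize — ruled out; weight (1/9)·0 = 0 each.
If it is in any of chests 2, 3, 4, 5, 6, and 7 (prior 1/9 each): the guide has 21 equally likely choices, so probability 1/21; weight (1/9)·(1/21) = 1/189 each.
If it is in chest 9 (prior 1/9): the guide has 28 equally likely choices, so probability 1/28; weight (1/9)·(1/28) = 1/252.
The weights sum to 1/28.
So P(the ruby in chest 6 | the guide opened chest 1 and chest 8) = (1/189) / (1/28) = 4/27.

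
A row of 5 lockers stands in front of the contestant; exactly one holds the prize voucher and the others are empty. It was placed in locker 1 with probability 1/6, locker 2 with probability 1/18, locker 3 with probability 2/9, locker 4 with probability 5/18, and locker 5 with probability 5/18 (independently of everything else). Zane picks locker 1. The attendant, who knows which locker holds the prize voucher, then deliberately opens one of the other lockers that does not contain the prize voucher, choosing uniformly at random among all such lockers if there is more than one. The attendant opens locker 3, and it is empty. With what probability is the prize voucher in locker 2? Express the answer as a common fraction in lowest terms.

Consider each possible location of the prize voucher in turn.
If it is in locker 1 (prior 1/6): the attendant has 4 equally likely choices, so probability 1/4; weight (1/6)·(1/4) = 1/24.
If it is in locker 2 (prior 1/18): the attendant has 3 equally likely choices, so probability 1/3; weight (1/18)·(1/3) = 1/54.
If it is in locker 3 (prior 2/9): the attendant opened locker 3, so this case is ruled out; weight (2/9)·0 = 0.
If it is in either of lockers 4 and 5 (prior 5/18 each): the attendant has 3 equally likely choices, so probability 1/3; weight (5/18)·(1/3) = 5/54 each.
The weights sum to 53/216.
So P(the prize voucher in locker 2 | the attendant opened locker 3) = (1/54) / (53/216) = 4/53.

4/53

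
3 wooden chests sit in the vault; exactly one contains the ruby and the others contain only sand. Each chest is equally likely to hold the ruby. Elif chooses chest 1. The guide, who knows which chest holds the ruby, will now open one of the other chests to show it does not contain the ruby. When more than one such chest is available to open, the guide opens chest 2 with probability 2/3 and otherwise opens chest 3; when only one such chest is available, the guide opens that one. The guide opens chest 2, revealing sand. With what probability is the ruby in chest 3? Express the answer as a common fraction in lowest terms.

3/5

Consider each possible location of the ruby in turn.
If it is in chest 1 (prior 1/3): chest 2 is available, opened with probability 2/3; weight (1/3)·(2/3) = 2/9.
If it is in chest 2 (prior 1/3): the guide opened chest 2, so this case is ruled out; weight (1/3)·0 = 0.
If it is in chest 3 (prior 1/3): only chest 2 is available, probability 1; weight (1/3)·1 = 1/3.
The weights sum to 5/9.
So P(the ruby in chest 3 | the guide opened chest 2) = (1/3) / (5/9) = 3/5.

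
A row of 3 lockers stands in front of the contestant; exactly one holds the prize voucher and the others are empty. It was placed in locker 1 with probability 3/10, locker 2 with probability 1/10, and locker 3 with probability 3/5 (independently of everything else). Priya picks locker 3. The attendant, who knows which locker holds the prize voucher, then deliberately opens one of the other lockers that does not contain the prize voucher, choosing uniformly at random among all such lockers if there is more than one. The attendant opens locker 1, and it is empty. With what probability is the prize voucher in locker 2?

1/4

Consider each possible location of the prize voucher in turn.
If it is in locker 1 (prior 3/10): the attendant opened locker 1, so this case is ruled out; weight (3/10)·0 = 0.
If it is in locker 2 (prior 1/10): the attendant has no choice, probability 1; weight (1/10)·1 = 1/10.
If it is in locker 3 (prior 3/5): the attendant has 2 equally likely choices, so probability 1/2; weight (3/5)·(1/2) = 3/10.
The weights sum to 2/5.
So P(the prize voucher in locker 2 | the attendant opened locker 1) = (1/10) / (2/5) = 1/4.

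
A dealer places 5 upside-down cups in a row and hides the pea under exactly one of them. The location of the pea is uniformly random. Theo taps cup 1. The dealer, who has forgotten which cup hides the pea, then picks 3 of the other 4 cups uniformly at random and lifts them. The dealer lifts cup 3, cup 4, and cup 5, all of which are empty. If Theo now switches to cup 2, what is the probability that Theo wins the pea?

1/2

Apply Bayes' rule, conditioning on where the pea actually is.
If it is under either of cups 1 and 2 (prior 1/5 each): the dealer picks exactly this set with probability 1/4 regardless, and none is the prize; weight (1/5)·(1/4) = 1/20 each.
If it is under any of cups 3, 4, and 5 (prior 1/5 each): that cup was opened and seen not to hold the prize — ruled out; weight (1/5)·0 = 0 each.
The weights sum to 1/10.
So P(the pea under cup 2 | the dealer opened cup 3, cup 4, and cup 5) = (1/20) / (1/10) = 1/2.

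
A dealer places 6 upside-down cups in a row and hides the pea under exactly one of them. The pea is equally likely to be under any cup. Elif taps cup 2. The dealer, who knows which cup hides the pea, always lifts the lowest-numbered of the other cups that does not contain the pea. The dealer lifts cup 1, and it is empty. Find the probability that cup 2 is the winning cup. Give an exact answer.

Apply Bayes' rule, conditioning on where the pea actually is.
If it is under cup 1 (prior 1/6): the dealer opened cup 1, so this case is ruled out; weight (1/6)·0 = 0.
If it is under any of cups 2, 3, 4, 5, and 6 (prior 1/6 each): cup 1 is the lowest-numbered option available, probability 1; weight (1/6)·1 = 1/6 each.
The weights sum to 5/6.
So P(the pea under cup 2 | the dealer opened cup 1) = (1/6) / (5/6) = 1/5.

1/5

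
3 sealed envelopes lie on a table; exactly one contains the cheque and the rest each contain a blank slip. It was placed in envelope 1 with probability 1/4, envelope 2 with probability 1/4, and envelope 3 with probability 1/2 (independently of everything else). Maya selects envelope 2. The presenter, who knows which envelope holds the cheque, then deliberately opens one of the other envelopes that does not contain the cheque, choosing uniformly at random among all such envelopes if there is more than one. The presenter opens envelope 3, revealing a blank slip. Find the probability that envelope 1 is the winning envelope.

Condition on the true location of the cheque.
If it is in envelope 1 (prior 1/4): the presenter has no choice, probability 1; weight (1/4)·1 = 1/4.
If it is in envelope 2 (prior 1/4): the presenter has 2 equally likely choices, so probability 1/2; weight (1/4)·(1/2) = 1/8.
If it is in envelope 3 (prior 1/2): the presenter opened envelope 3, so this case is ruled out; weight (1/2)·0 = 0.
The weights sum to 3/8.
So P(the cheque in envelope 1 | the presenter opened envelope 3) = (1/4) / (3/8) = 2/3.

2/3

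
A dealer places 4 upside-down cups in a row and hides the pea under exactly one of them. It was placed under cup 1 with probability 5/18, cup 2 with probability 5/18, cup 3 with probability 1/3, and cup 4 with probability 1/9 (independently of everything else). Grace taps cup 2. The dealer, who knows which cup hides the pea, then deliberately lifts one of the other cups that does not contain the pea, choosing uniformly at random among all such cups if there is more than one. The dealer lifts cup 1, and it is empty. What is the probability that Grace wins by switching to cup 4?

3/17

Consider each possible location of the pea in turn.
If it is under cup 1 (prior 5/18): the dealer opened cup 1, so this case is ruled out; weight (5/18)·0 = 0.
If it is under cup 2 (prior 5/18): the dealer has 3 equally likely choices, so probability 1/3; weight (5/18)·(1/3) = 5/54.
If it is under cup 3 (prior 1/3): the dealer has 2 equally likely choices, so probability 1/2; weight (1/3)·(1/2) = 1/6.
If it is under cup 4 (prior 1/9): the dealer has 2 equally likely choices, so probability 1/2; weight (1/9)·(1/2) = 1/18.
The weights sum to 17/54.
So P(the pea under cup 4 | the dealer opened cup 1) = (1/18) / (17/54) = 3/17.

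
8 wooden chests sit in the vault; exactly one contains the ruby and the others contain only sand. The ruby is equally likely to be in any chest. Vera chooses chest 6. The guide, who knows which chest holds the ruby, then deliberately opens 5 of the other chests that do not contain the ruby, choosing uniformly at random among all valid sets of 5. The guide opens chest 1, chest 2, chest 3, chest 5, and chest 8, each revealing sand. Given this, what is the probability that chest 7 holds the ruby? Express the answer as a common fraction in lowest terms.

Condition on the true location of the ruby.
If it is in any of chests 1, 2, 3, 5, and 8 (prior 1/8 each): that chest was opened and seen not to hold the prize — ruled out; weight (1/8)·0 = 0 each.
If it is in either of chests 4 and 7 (prior 1/8 each): the guide has 6 equally likely choices, so probability 1/6; weight (1/8)·(1/6) = 1/48 each.
If it is in chest 6 (prior 1/8): the guide has 21 equally likely choices, so probability 1/21; weight (1/8)·(1/21) = 1/168.
The weights sum to 1/21.
So P(the ruby in chest 7 | the guide opened chest 1, chest 2, chest 3, chest 5, and chest 8) = (1/48) / (1/21) = 7/16.

7/16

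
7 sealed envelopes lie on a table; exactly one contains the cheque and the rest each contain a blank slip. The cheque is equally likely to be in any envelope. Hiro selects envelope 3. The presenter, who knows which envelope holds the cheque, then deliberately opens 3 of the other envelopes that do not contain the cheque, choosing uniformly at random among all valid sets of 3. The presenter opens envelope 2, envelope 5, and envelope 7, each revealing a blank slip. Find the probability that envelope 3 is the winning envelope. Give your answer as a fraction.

Apply Bayes' rule, conditioning on where the cheque actually is.
If it is in any of envelopes 1, 4, and 6 (prior 1/7 each): the presenter has 10 equally likely choices, so probability 1/10; weight (1/7)·(1/10) = 1/70 each.
If it is in any of envelopes 2, 5, and 7 (prior 1/7 each): that envelope was opened and seen not to hold the prize — ruled out; weight (1/7)·0 = 0 each.
If it is in envelope 3 (prior 1/7): the presenter has 20 equally likely choices, so probability 1/20; weight (1/7)·(1/20) = 1/140.
The weights sum to 1/20.
So P(the cheque in envelope 3 | the presenter opened envelope 2, envelope 5, and envelope 7) = (1/140) / (1/20) = 1/7.

1/7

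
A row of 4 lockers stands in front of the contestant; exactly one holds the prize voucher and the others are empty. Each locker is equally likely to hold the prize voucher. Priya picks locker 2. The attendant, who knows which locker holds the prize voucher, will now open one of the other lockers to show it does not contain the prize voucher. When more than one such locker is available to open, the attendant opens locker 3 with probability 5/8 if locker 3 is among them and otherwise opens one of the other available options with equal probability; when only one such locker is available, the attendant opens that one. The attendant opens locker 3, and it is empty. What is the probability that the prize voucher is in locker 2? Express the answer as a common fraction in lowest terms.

1/3

Condition on the true location of the prize voucher.
If it is in any of lockers 1, 2, and 4 (prior 1/4 each): locker 3 is available, opened with probability 5/8; weight (1/4)·(5/8) = 5/32 each.
If it is in locker 3 (prior 1/4): the attendant opened locker 3, so this case is ruled out; weight (1/4)·0 = 0.
The weights sum to 15/32.
So P(the prize voucher in locker 2 | the attendant opened locker 3) = (5/32) / (15/32) = 1/3.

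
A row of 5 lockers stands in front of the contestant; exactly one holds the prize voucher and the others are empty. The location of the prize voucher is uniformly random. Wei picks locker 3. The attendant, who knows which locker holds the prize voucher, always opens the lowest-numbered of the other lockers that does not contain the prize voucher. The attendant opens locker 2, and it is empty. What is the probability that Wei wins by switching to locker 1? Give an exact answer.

Apply Bayes' rule, conditioning on where the prize voucher actually is.
If it is in locker 1 (prior 1/5): locker 2 is the lowest-numbered option available, probability 1; weight (1/5)·1 = 1/5.
If it is in locker 2 (prior 1/5): the attendant opened locker 2, so this case is ruled out; weight (1/5)·0 = 0.
If it is in any of lockers 3, 4, and 5 (prior 1/5 each): the attendant would have opened locker 1 instead, probability 0; weight (1/5)·0 = 0 each.
The weights sum to 1/5.
So P(the prize voucher in locker 1 | the attendant opened locker 2) = (1/5) / (1/5) = 1.

1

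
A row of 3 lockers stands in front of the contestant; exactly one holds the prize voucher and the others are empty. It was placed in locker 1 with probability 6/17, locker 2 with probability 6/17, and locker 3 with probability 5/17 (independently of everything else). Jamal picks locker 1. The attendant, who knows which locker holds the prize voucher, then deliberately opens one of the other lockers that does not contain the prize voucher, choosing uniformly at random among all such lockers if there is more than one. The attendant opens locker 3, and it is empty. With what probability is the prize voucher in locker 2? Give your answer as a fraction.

2/3

Apply Bayes' rule, conditioning on where the prize voucher actually is.
If it is in locker 1 (prior 6/17): the attendant has 2 equally likely choices, so probability 1/2; weight (6/17)·(1/2) = 3/17.
If it is in locker 2 (prior 6/17): the attendant has no choice, probability 1; weight (6/17)·1 = 6/17.
If it is in locker 3 (prior 5/17): the attendant opened locker 3, so this case is ruled out; weight (5/17)·0 = 0.
The weights sum to 9/17.
So P(the prize voucher in locker 2 | the attendant opened locker 3) = (6/17) / (9/17) = 2/3.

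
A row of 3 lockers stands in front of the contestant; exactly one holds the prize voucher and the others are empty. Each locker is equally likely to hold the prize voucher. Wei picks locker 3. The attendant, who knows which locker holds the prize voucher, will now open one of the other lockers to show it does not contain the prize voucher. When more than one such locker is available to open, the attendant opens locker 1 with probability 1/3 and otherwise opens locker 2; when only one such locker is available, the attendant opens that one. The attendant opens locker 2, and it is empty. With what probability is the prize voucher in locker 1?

Condition on the true location of the prize voucher.
If it is in locker 1 (prior 1/3): only locker 2 is available, probability 1; weight (1/3)·1 = 1/3.
If it is in locker 2 (prior 1/3): the attendant opened locker 2, so this case is ruled out; weight (1/3)·0 = 0.
If it is in locker 3 (prior 1/3): locker 1 is available but not opened, probability 2/3; weight (1/3)·(2/3) = 2/9.
The weights sum to 5/9.
So P(the prize voucher in locker 1 | the attendant opened locker 2) = (1/3) / (5/9) = 3/5.

3/5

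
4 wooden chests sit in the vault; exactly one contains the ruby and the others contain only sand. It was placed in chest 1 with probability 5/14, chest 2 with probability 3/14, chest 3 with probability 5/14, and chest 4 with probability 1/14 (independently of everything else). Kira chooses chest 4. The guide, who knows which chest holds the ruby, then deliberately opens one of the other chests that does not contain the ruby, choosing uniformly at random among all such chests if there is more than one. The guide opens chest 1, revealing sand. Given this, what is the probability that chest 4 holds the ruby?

Condition on the true location of the ruby.
If it is in chest 1 (prior 5/14): the guide opened chest 1, so this case is ruled out; weight (5/14)·0 = 0.
If it is in chest 2 (prior 3/14): the guide has 2 equally likely choices, so probability 1/2; weight (3/14)·(1/2) = 3/28.
If it is in chest 3 (prior 5/14): the guide has 2 equally likely choices, so probability 1/2; weight (5/14)·(1/2) = 5/28.
If it is in chest 4 (prior 1/14): the guide has 3 equally likely choices, so probability 1/3; weight (1/14)·(1/3) = 1/42.
The weights sum to 13/42.
So P(the ruby in chest 4 | the guide opened chest 1) = (1/42) / (13/42) = 1/13.

1/13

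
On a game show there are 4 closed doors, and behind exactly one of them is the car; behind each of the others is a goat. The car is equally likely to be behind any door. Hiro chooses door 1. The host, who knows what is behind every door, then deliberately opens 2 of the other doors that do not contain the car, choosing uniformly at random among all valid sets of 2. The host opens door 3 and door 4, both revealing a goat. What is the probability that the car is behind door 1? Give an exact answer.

1/4

Consider each possible location of the car in turn.
If it is behind door 1 (prior 1/4): the host has 3 equally likely choices, so probability 1/3; weight (1/4)·(1/3) = 1/12.
If it is behind door 2 (prior 1/4): the host has no choice, probability 1; weight (1/4)·1 = 1/4.
If it is behind either of doors 3 and 4 (prior 1/4 each): that door was opened and seen not to hold the prize — ruled out; weight (1/4)·0 = 0 each.
The weights sum to 1/3.
So P(the car behind door 1 | the host opened door 3 and door 4) = (1/12) / (1/3) = 1/4.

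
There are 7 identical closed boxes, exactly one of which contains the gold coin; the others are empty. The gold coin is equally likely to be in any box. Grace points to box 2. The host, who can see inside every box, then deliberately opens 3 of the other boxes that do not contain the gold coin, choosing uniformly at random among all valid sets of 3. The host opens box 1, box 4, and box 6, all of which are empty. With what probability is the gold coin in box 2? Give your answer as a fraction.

1/7

Condition on the true location of the gold coin.
If it is in any of boxes 1, 4, and 6 (prior 1/7 each): that box was opened and seen not to hold the prize — ruled out; weight (1/7)·0 = 0 each.
If it is in box 2 (prior 1/7): the host has 20 equally likely choices, so probability 1/20; weight (1/7)·(1/20) = 1/140.
If it is in any of boxes 3, 5, and 7 (prior 1/7 each): the host has 10 equally likely choices, so probability 1/10; weight (1/7)·(1/10) = 1/70 each.
The weights sum to 1/20.
So P(the gold coin in box 2 | the host opened box 1, box 4, and box 6) = (1/140) / (1/20) = 1/7.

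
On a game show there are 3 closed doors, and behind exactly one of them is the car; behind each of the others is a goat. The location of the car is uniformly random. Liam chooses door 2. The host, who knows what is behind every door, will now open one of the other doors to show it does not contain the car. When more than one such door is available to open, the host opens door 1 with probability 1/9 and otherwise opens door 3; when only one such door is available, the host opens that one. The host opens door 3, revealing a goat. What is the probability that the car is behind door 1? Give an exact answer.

Apply Bayes' rule, conditioning on where the car actually is.
If it is behind door 1 (prior 1/3): only door 3 is available, probability 1; weight (1/3)·1 = 1/3.
If it is behind door 2 (prior 1/3): door 1 is available but not opened, probability 8/9; weight (1/3)·(8/9) = 8/27.
If it is behind door 3 (prior 1/3): the host opened door 3, so this case is ruled out; weight (1/3)·0 = 0.
The weights sum to 17/27.
So P(the car behind door 1 | the host opened door 3) = (1/3) / (17/27) = 9/17.

9/17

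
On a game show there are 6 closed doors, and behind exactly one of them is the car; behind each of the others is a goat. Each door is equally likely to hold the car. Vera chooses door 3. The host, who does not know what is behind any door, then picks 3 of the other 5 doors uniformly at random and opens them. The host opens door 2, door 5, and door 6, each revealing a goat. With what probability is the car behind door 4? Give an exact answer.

1/3

Consider each possible location of the car in turn.
If it is behind any of doors 1, 3, and 4 (prior 1/6 each): the host picks exactly this set with probability 1/10 regardless, and none is the prize; weight (1/6)·(1/10) = 1/60 each.
If it is behind any of doors 2, 5, and 6 (prior 1/6 each): that door was opened and seen not to hold the prize — ruled out; weight (1/6)·0 = 0 each.
The weights sum to 1/20.
So P(the car behind door 4 | the host opened door 2, door 5, and door 6) = (1/60) / (1/20) = 1/3.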